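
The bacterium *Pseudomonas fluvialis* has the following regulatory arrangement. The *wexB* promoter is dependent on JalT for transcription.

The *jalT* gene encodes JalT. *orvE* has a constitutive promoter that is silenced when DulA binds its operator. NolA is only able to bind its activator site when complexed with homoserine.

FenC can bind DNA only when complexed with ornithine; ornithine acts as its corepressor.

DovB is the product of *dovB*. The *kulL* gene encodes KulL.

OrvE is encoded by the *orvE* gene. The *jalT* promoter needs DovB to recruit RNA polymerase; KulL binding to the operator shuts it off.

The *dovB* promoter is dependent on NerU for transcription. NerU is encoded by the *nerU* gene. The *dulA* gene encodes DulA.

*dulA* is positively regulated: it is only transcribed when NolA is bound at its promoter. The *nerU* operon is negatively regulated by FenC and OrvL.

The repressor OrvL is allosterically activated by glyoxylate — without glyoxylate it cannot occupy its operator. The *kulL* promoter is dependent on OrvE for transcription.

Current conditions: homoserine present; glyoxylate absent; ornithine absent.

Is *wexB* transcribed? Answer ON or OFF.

ON

Homoserine is present, so NolA is active.
No repressor is bound and NolA is active, so *dulA* is transcribed.
So DulA is produced and active.
With repressor DulA bound, *orvE* is not transcribed.
So OrvE is not produced.
Required activator OrvE is absent, so *kulL* is not transcribed.
So KulL is not produced.
Ornithine is absent, so FenC is inactive.
Glyoxylate is absent, so OrvL is inactive.
With no repressor bound, *nerU* is transcribed.
So NerU is produced and active.
No repressor is bound and NerU is active, so *dovB* is transcribed.
So DovB is produced and active.
No repressor is bound and DovB is active, so *jalT* is transcribed.
So JalT is produced and active.
No repressor is bound and JalT is active, so *wexB* is transcribed.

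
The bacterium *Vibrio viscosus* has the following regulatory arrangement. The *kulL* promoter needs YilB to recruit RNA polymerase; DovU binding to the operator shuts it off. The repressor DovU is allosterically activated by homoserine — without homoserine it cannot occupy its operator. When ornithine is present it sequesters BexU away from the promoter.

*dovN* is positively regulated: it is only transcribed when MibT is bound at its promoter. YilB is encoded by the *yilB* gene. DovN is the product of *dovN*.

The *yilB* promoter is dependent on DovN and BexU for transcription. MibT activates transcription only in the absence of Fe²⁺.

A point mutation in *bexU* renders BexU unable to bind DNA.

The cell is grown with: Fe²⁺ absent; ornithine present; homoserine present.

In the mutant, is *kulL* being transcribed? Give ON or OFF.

OFF

Fe²⁺ is absent, so MibT is active.
No repressor is bound and MibT is active, so *dovN* is transcribed.
So DovN is produced and active.
BexU is non-functional in this strain, so it has no effect.
Required activator BexU is absent, so *yilB* is not transcribed.
So YilB is not produced.
Homoserine is present, so DovU is active.
With repressor DovU bound, *kulL* is not transcribed.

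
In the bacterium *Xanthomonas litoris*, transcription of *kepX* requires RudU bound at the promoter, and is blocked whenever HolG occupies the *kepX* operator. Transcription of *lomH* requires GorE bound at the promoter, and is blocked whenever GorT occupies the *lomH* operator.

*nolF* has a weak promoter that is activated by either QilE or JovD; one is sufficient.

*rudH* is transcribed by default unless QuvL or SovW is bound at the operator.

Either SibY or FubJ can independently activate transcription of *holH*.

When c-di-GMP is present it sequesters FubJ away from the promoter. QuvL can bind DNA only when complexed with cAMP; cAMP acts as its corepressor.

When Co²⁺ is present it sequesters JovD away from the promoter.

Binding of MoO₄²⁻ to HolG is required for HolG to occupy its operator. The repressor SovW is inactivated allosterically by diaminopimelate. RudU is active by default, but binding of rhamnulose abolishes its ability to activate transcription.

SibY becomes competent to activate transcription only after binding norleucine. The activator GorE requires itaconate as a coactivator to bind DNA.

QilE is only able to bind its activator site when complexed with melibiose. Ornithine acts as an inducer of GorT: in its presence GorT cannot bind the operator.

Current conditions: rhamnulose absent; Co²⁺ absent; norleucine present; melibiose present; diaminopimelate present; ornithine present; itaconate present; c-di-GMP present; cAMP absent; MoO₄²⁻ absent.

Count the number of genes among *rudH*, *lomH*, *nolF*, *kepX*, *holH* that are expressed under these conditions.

5

cAMP is absent, so QuvL is inactive.
Diaminopimelate is present, so SovW is inactive.
With no repressor bound, *rudH* is transcribed.
→ *rudH* is ON.
Itaconate is present, so GorE is active.
Ornithine is present, so GorT is inactive.
No repressor is bound and GorE is active, so *lomH* is transcribed.
→ *lomH* is ON.
Melibiose is present, so QilE is active.
Co²⁺ is absent, so JovD is active.
Activator QilE is present, so *nolF* is transcribed.
→ *nolF* is ON.
MoO₄²⁻ is absent, so HolG is inactive.
Rhamnulose is absent, so RudU is active.
No repressor is bound and RudU is active, so *kepX* is transcribed.
→ *kepX* is ON.
Norleucine is present, so SibY is active.
c-di-GMP is present, so FubJ is inactive.
Activator SibY is present, so *holH* is transcribed.
→ *holH* is ON.
5 of the 5 genes are transcribed.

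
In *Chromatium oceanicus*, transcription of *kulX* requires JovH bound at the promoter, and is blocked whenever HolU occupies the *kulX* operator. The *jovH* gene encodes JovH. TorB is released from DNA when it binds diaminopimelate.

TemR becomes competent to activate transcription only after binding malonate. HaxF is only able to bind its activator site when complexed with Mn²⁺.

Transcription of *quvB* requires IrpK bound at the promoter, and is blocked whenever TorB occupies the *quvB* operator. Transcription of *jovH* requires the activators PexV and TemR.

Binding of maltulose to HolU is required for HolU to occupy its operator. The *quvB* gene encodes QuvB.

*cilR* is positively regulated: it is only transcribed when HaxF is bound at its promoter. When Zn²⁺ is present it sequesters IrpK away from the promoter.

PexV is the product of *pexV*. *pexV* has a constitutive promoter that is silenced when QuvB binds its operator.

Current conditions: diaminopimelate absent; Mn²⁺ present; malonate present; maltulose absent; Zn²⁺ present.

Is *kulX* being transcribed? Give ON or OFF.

ON

Maltulose is absent, so HolU is inactive.
Diaminopimelate is absent, so TorB is active.
Zn²⁺ is present, so IrpK is inactive.
With repressor TorB bound, *quvB* is not transcribed.
So QuvB is not produced.
With no repressor bound, *pexV* is transcribed.
So PexV is produced and active.
Malonate is present, so TemR is active.
No repressor is bound and PexV and TemR are active, so *jovH* is transcribed.
So JovH is produced and active.
No repressor is bound and JovH is active, so *kulX* is transcribed.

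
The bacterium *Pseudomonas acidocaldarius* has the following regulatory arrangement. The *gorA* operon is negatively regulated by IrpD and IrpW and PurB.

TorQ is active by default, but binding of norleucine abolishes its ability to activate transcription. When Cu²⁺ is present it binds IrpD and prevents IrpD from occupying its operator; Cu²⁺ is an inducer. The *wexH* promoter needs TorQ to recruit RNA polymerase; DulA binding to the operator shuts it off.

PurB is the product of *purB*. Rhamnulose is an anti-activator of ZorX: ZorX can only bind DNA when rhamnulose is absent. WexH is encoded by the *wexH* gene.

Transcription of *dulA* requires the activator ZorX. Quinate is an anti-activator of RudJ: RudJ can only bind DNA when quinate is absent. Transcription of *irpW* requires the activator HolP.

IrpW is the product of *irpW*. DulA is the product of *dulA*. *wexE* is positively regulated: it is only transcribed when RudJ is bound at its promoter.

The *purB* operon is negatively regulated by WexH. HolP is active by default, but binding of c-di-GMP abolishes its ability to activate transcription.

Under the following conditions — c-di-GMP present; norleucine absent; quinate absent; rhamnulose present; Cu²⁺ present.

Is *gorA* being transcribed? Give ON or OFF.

Cu²⁺ is present, so IrpD is inactive.
c-di-GMP is present, so HolP is inactive.
Required activator HolP is absent, so *irpW* is not transcribed.
So IrpW is not produced.
Rhamnulose is present, so ZorX is inactive.
Required activator ZorX is absent, so *dulA* is not transcribed.
So DulA is not produced.
Norleucine is absent, so TorQ is active.
No repressor is bound and TorQ is active, so *wexH* is transcribed.
So WexH is produced and active.
With repressor WexH bound, *purB* is not transcribed.
So PurB is not produced.
With no repressor bound, *gorA* is transcribed.

ON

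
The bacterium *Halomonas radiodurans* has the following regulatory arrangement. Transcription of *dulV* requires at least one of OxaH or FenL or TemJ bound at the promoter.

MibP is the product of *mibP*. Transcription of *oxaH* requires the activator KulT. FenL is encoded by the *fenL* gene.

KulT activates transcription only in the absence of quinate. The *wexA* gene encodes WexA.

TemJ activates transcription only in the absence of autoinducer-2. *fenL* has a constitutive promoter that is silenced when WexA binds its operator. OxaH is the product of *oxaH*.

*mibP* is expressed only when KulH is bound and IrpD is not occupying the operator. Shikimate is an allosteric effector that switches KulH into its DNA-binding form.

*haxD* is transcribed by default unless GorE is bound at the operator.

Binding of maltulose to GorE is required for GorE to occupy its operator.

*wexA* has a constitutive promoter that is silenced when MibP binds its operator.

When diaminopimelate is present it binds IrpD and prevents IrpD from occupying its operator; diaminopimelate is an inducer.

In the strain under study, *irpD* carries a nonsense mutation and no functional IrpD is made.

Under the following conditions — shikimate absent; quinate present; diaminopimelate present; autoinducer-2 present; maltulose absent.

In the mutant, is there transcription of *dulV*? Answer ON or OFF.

Quinate is present, so KulT is inactive.
Required activator KulT is absent, so *oxaH* is not transcribed.
So OxaH is not produced.
IrpD is non-functional in this strain, so it has no effect.
Shikimate is absent, so KulH is inactive.
Required activator KulH is absent, so *mibP* is not transcribed.
So MibP is not produced.
With no repressor bound, *wexA* is transcribed.
So WexA is produced and active.
With repressor WexA bound, *fenL* is not transcribed.
So FenL is not produced.
Autoinducer-2 is present, so TemJ is inactive.
No activator is available at the *dulV* promoter, so *dulV* is not transcribed.

OFF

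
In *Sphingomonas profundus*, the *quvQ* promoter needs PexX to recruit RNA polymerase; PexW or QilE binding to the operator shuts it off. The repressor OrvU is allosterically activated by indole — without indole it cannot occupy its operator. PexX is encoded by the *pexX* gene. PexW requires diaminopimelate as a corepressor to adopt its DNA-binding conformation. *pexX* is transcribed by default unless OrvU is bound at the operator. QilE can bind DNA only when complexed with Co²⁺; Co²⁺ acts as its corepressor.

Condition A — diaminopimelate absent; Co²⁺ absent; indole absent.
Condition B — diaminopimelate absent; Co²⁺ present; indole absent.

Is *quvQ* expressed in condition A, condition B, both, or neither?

Condition A:
Diaminopimelate is absent, so PexW is inactive.
Co²⁺ is absent, so QilE is inactive.
Indole is absent, so OrvU is inactive.
With no repressor bound, *pexX* is transcribed.
So PexX is produced and active.
No repressor is bound and PexX is active, so *quvQ* is transcribed.
→ *quvQ* is ON in A.
Condition B:
Diaminopimelate is absent, so PexW is inactive.
Co²⁺ is present, so QilE is active.
Indole is absent, so OrvU is inactive.
With no repressor bound, *pexX* is transcribed.
So PexX is produced and active.
With repressor QilE bound, *quvQ* is not transcribed.
→ *quvQ* is OFF in B.

A only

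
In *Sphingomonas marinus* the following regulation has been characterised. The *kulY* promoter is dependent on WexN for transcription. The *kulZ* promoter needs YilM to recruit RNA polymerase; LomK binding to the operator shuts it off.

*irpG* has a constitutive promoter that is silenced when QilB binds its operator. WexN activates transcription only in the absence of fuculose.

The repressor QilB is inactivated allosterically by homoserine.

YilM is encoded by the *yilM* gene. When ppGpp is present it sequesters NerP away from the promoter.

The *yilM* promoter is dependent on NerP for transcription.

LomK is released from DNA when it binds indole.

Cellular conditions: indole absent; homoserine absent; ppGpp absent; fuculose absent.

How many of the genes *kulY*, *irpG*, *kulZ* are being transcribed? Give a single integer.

Fuculose is absent, so WexN is active.
No repressor is bound and WexN is active, so *kulY* is transcribed.
→ *kulY* is ON.
Homoserine is absent, so QilB is active.
With repressor QilB bound, *irpG* is not transcribed.
→ *irpG* is OFF.
ppGpp is absent, so NerP is active.
No repressor is bound and NerP is active, so *yilM* is transcribed.
So YilM is produced and active.
Indole is absent, so LomK is active.
With repressor LomK bound, *kulZ* is not transcribed.
→ *kulZ* is OFF.
1 of the 3 genes is transcribed.

1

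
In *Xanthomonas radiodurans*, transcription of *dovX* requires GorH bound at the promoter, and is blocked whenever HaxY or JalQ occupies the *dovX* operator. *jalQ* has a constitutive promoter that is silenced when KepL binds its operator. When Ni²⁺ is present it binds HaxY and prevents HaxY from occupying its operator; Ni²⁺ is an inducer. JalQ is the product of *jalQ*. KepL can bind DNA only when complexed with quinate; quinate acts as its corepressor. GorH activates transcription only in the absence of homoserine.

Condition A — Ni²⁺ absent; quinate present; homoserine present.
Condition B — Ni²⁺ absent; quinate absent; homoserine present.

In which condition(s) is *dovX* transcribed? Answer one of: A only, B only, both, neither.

neither

Condition A:
Ni²⁺ is absent, so HaxY is active.
Quinate is present, so KepL is active.
With repressor KepL bound, *jalQ* is not transcribed.
So JalQ is not produced.
Homoserine is present, so GorH is inactive.
With repressor HaxY bound, *dovX* is not transcribed.
→ *dovX* is OFF in A.
Condition B:
Ni²⁺ is absent, so HaxY is active.
Quinate is absent, so KepL is inactive.
With no repressor bound, *jalQ* is transcribed.
So JalQ is produced and active.
Homoserine is present, so GorH is inactive.
With repressor HaxY bound, *dovX* is not transcribed.
→ *dovX* is OFF in B.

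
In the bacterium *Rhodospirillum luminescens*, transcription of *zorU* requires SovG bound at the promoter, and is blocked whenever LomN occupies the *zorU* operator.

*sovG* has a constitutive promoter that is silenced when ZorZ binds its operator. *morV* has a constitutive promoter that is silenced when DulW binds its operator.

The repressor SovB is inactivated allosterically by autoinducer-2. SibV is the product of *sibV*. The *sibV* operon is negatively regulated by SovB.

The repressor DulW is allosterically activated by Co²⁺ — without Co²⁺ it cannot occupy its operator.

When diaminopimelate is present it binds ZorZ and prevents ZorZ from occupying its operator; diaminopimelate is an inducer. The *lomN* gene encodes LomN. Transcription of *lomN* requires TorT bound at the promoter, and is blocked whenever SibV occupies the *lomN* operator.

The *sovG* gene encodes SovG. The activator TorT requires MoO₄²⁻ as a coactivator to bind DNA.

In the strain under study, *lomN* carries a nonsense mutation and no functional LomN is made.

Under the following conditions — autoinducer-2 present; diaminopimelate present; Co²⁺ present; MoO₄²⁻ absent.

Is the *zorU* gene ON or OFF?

ON

Diaminopimelate is present, so ZorZ is inactive.
With no repressor bound, *sovG* is transcribed.
So SovG is produced and active.
LomN is non-functional in this strain, so it has no effect.
No repressor is bound and SovG is active, so *zorU* is transcribed.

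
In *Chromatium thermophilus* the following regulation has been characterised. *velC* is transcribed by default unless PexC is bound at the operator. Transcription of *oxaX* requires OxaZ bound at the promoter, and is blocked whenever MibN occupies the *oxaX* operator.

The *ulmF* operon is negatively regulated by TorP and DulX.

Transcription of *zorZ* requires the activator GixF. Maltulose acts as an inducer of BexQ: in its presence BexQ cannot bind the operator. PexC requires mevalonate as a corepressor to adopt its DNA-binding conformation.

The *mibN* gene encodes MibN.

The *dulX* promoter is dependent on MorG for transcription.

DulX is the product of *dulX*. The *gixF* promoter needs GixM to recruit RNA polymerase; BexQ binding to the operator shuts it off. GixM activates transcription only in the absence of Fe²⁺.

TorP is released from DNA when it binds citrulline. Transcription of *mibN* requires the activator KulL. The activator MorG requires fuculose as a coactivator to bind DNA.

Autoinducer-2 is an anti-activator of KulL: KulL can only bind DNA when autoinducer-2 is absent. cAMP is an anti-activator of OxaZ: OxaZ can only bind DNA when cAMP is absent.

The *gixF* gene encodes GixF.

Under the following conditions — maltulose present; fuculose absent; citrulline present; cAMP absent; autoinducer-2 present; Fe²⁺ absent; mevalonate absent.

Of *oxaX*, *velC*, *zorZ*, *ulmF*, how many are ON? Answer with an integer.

cAMP is absent, so OxaZ is active.
Autoinducer-2 is present, so KulL is inactive.
Required activator KulL is absent, so *mibN* is not transcribed.
So MibN is not produced.
No repressor is bound and OxaZ is active, so *oxaX* is transcribed.
→ *oxaX* is ON.
Mevalonate is absent, so PexC is inactive.
With no repressor bound, *velC* is transcribed.
→ *velC* is ON.
Maltulose is present, so BexQ is inactive.
Fe²⁺ is absent, so GixM is active.
No repressor is bound and GixM is active, so *gixF* is transcribed.
So GixF is produced and active.
No repressor is bound and GixF is active, so *zorZ* is transcribed.
→ *zorZ* is ON.
Citrulline is present, so TorP is inactive.
Fuculose is absent, so MorG is inactive.
Required activator MorG is absent, so *dulX* is not transcribed.
So DulX is not produced.
With no repressor bound, *ulmF* is transcribed.
→ *ulmF* is ON.
4 of the 4 genes are transcribed.

4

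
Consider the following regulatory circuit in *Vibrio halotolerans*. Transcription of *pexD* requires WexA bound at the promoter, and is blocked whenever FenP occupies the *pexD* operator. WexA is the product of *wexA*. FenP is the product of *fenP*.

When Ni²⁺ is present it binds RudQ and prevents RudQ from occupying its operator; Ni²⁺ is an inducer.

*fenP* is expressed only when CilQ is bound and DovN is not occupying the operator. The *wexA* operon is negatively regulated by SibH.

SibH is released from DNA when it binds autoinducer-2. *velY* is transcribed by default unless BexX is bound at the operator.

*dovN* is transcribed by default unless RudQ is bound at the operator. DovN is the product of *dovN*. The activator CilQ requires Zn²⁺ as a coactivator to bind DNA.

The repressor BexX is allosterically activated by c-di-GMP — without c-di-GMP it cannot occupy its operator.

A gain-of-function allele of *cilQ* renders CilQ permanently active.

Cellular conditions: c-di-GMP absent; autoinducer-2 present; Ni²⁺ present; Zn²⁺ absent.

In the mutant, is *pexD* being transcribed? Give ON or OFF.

ON

Ni²⁺ is present, so RudQ is inactive.
With no repressor bound, *dovN* is transcribed.
So DovN is produced and active.
CilQ is constitutively active in this strain.
With repressor DovN bound, *fenP* is not transcribed.
So FenP is not produced.
Autoinducer-2 is present, so SibH is inactive.
With no repressor bound, *wexA* is transcribed.
So WexA is produced and active.
No repressor is bound and WexA is active, so *pexD* is transcribed.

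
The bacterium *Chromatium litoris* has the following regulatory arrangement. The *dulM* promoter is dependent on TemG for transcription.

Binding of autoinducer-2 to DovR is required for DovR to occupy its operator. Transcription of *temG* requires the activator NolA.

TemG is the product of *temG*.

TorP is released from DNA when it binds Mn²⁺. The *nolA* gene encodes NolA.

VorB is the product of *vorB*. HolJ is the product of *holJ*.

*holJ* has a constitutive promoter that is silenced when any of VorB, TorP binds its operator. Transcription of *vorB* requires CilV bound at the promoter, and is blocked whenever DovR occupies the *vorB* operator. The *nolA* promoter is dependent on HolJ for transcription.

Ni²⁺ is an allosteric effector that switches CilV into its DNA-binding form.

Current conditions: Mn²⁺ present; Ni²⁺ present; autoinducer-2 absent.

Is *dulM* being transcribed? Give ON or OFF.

Autoinducer-2 is absent, so DovR is inactive.
Ni²⁺ is present, so CilV is active.
No repressor is bound and CilV is active, so *vorB* is transcribed.
So VorB is produced and active.
Mn²⁺ is present, so TorP is inactive.
With repressor VorB bound, *holJ* is not transcribed.
So HolJ is not produced.
Required activator HolJ is absent, so *nolA* is not transcribed.
So NolA is not produced.
Required activator NolA is absent, so *temG* is not transcribed.
So TemG is not produced.
Required activator TemG is absent, so *dulM* is not transcribed.

OFF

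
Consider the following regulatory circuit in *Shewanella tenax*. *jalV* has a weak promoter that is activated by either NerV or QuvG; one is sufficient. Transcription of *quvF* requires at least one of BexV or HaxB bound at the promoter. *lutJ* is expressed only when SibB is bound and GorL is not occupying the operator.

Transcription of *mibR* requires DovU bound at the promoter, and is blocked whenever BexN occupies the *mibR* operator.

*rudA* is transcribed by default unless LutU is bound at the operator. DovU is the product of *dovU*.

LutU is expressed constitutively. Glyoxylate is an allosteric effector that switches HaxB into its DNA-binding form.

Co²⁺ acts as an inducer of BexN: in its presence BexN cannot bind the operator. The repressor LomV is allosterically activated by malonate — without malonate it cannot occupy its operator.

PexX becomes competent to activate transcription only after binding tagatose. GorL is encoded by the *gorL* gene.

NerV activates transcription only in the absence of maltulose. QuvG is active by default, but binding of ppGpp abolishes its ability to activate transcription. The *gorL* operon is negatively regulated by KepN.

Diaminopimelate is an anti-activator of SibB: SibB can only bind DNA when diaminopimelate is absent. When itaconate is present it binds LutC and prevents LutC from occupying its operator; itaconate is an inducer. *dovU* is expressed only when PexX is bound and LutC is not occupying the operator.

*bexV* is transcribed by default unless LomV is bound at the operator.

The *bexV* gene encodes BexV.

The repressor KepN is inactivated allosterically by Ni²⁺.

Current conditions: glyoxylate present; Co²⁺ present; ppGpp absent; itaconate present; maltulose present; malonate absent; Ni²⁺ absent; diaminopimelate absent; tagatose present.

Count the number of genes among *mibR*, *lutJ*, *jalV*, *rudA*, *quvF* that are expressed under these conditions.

4

Tagatose is present, so PexX is active.
Itaconate is present, so LutC is inactive.
No repressor is bound and PexX is active, so *dovU* is transcribed.
So DovU is produced and active.
Co²⁺ is present, so BexN is inactive.
No repressor is bound and DovU is active, so *mibR* is transcribed.
→ *mibR* is ON.
Diaminopimelate is absent, so SibB is active.
Ni²⁺ is absent, so KepN is active.
With repressor KepN bound, *gorL* is not transcribed.
So GorL is not produced.
No repressor is bound and SibB is active, so *lutJ* is transcribed.
→ *lutJ* is ON.
Maltulose is present, so NerV is inactive.
ppGpp is absent, so QuvG is active.
Activator QuvG is present, so *jalV* is transcribed.
→ *jalV* is ON.
LutU is produced constitutively and is active.
With repressor LutU bound, *rudA* is not transcribed.
→ *rudA* is OFF.
Malonate is absent, so LomV is inactive.
With no repressor bound, *bexV* is transcribed.
So BexV is produced and active.
Glyoxylate is present, so HaxB is active.
Activator BexV is present, so *quvF* is transcribed.
→ *quvF* is ON.
4 of the 5 genes are transcribed.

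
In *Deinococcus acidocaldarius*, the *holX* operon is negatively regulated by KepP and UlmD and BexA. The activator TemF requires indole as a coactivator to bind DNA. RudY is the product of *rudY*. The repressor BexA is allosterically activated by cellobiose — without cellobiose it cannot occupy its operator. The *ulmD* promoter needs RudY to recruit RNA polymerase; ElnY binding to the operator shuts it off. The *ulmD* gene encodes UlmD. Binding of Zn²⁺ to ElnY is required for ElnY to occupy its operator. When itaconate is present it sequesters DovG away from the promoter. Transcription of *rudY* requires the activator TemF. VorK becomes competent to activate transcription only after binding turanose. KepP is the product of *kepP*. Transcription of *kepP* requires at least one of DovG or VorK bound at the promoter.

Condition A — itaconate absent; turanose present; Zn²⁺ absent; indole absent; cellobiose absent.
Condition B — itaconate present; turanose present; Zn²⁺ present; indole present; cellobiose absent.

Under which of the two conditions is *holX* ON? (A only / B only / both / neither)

Condition A:
Itaconate is absent, so DovG is active.
Turanose is present, so VorK is active.
Activator DovG is present, so *kepP* is transcribed.
So KepP is produced and active.
Zn²⁺ is absent, so ElnY is inactive.
Indole is absent, so TemF is inactive.
Required activator TemF is absent, so *rudY* is not transcribed.
So RudY is not produced.
Required activator RudY is absent, so *ulmD* is not transcribed.
So UlmD is not produced.
Cellobiose is absent, so BexA is inactive.
With repressor KepP bound, *holX* is not transcribed.
→ *holX* is OFF in A.
Condition B:
Itaconate is present, so DovG is inactive.
Turanose is present, so VorK is active.
Activator VorK is present, so *kepP* is transcribed.
So KepP is produced and active.
Zn²⁺ is present, so ElnY is active.
Indole is present, so TemF is active.
No repressor is bound and TemF is active, so *rudY* is transcribed.
So RudY is produced and active.
With repressor ElnY bound, *ulmD* is not transcribed.
So UlmD is not produced.
Cellobiose is absent, so BexA is inactive.
With repressor KepP bound, *holX* is not transcribed.
→ *holX* is OFF in B.

neither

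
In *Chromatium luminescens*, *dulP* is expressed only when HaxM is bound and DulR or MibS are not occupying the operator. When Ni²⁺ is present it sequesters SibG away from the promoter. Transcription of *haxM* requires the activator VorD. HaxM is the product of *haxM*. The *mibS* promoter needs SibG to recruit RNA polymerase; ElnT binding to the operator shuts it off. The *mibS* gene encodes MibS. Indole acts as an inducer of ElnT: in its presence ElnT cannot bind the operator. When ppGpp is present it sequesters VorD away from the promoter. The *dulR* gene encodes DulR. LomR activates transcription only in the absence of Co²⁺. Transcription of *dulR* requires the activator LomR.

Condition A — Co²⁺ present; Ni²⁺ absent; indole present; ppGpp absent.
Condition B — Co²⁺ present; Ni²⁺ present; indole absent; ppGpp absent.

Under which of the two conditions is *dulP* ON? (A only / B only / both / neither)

B only

Condition A:
Co²⁺ is present, so LomR is inactive.
Required activator LomR is absent, so *dulR* is not transcribed.
So DulR is not produced.
Ni²⁺ is absent, so SibG is active.
Indole is present, so ElnT is inactive.
No repressor is bound and SibG is active, so *mibS* is transcribed.
So MibS is produced and active.
ppGpp is absent, so VorD is active.
No repressor is bound and VorD is active, so *haxM* is transcribed.
So HaxM is produced and active.
With repressor MibS bound, *dulP* is not transcribed.
→ *dulP* is OFF in A.
Condition B:
Co²⁺ is present, so LomR is inactive.
Required activator LomR is absent, so *dulR* is not transcribed.
So DulR is not produced.
Ni²⁺ is present, so SibG is inactive.
Indole is absent, so ElnT is active.
With repressor ElnT bound, *mibS* is not transcribed.
So MibS is not produced.
ppGpp is absent, so VorD is active.
No repressor is bound and VorD is active, so *haxM* is transcribed.
So HaxM is produced and active.
No repressor is bound and HaxM is active, so *dulP* is transcribed.
→ *dulP* is ON in B.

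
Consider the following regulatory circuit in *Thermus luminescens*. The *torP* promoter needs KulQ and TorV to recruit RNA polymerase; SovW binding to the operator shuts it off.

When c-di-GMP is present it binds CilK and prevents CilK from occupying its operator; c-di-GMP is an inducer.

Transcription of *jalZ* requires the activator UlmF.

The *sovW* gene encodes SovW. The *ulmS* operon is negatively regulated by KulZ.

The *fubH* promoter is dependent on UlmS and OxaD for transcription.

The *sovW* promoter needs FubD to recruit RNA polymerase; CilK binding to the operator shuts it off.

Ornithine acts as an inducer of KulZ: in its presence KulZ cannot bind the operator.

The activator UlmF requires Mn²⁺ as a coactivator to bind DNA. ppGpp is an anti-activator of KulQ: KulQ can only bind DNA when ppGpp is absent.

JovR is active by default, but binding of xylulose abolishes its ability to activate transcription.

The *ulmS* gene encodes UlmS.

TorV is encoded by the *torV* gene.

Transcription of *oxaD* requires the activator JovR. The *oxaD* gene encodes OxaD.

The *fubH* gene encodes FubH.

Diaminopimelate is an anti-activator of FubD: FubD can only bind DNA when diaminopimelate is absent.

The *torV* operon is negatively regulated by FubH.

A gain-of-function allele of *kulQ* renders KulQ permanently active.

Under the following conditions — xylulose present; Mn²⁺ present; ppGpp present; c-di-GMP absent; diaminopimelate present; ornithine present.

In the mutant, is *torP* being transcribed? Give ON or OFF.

ON

c-di-GMP is absent, so CilK is active.
Diaminopimelate is present, so FubD is inactive.
With repressor CilK bound, *sovW* is not transcribed.
So SovW is not produced.
KulQ is constitutively active in this strain.
Ornithine is present, so KulZ is inactive.
With no repressor bound, *ulmS* is transcribed.
So UlmS is produced and active.
Xylulose is present, so JovR is inactive.
Required activator JovR is absent, so *oxaD* is not transcribed.
So OxaD is not produced.
Required activator OxaD is absent, so *fubH* is not transcribed.
So FubH is not produced.
With no repressor bound, *torV* is transcribed.
So TorV is produced and active.
No repressor is bound and KulQ and TorV are active, so *torP* is transcribed.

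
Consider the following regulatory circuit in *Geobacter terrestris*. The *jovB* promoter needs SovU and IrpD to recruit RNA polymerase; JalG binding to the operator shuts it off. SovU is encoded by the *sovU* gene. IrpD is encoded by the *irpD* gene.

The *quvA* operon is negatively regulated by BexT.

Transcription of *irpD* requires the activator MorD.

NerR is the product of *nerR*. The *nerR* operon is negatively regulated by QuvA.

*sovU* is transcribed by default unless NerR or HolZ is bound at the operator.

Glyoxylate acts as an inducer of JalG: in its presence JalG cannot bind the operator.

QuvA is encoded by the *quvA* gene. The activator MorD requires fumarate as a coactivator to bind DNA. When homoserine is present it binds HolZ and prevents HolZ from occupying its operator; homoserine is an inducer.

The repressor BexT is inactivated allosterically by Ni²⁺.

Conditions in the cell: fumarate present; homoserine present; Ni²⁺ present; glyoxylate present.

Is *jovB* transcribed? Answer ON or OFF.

ON

Ni²⁺ is present, so BexT is inactive.
With no repressor bound, *quvA* is transcribed.
So QuvA is produced and active.
With repressor QuvA bound, *nerR* is not transcribed.
So NerR is not produced.
Homoserine is present, so HolZ is inactive.
With no repressor bound, *sovU* is transcribed.
So SovU is produced and active.
Fumarate is present, so MorD is active.
No repressor is bound and MorD is active, so *irpD* is transcribed.
So IrpD is produced and active.
Glyoxylate is present, so JalG is inactive.
No repressor is bound and SovU and IrpD are active, so *jovB* is transcribed.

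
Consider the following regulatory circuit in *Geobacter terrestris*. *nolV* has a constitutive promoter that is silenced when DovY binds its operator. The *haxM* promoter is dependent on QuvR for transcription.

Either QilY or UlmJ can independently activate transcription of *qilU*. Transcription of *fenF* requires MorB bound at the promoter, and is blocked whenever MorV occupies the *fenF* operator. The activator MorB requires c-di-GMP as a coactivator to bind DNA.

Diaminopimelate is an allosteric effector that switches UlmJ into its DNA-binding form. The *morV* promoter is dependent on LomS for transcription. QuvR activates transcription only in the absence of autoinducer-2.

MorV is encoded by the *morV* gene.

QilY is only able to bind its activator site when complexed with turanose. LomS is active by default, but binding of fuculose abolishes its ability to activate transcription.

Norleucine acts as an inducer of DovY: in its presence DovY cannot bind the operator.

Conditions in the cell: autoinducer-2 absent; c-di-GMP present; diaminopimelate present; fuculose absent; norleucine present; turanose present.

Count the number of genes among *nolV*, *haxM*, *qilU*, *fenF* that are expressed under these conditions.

Norleucine is present, so DovY is inactive.
With no repressor bound, *nolV* is transcribed.
→ *nolV* is ON.
Autoinducer-2 is absent, so QuvR is active.
No repressor is bound and QuvR is active, so *haxM* is transcribed.
→ *haxM* is ON.
Turanose is present, so QilY is active.
Diaminopimelate is present, so UlmJ is active.
Activator QilY is present, so *qilU* is transcribed.
→ *qilU* is ON.
Fuculose is absent, so LomS is active.
No repressor is bound and LomS is active, so *morV* is transcribed.
So MorV is produced and active.
c-di-GMP is present, so MorB is active.
With repressor MorV bound, *fenF* is not transcribed.
→ *fenF* is OFF.
3 of the 4 genes are transcribed.

3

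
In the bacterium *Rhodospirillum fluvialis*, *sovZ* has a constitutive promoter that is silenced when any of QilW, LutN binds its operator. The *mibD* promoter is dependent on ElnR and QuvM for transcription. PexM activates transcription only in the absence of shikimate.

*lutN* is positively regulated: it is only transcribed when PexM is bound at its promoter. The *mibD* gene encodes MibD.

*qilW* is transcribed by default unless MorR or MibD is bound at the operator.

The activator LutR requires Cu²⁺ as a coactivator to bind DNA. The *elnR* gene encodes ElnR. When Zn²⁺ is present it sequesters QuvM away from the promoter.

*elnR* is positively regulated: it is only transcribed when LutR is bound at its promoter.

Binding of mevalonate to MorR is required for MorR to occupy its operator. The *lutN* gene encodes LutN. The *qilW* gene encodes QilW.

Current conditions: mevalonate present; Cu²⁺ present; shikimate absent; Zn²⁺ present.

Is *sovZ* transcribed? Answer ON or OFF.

OFF

Mevalonate is present, so MorR is active.
Cu²⁺ is present, so LutR is active.
No repressor is bound and LutR is active, so *elnR* is transcribed.
So ElnR is produced and active.
Zn²⁺ is present, so QuvM is inactive.
Required activator QuvM is absent, so *mibD* is not transcribed.
So MibD is not produced.
With repressor MorR bound, *qilW* is not transcribed.
So QilW is not produced.
Shikimate is absent, so PexM is active.
No repressor is bound and PexM is active, so *lutN* is transcribed.
So LutN is produced and active.
With repressor LutN bound, *sovZ* is not transcribed.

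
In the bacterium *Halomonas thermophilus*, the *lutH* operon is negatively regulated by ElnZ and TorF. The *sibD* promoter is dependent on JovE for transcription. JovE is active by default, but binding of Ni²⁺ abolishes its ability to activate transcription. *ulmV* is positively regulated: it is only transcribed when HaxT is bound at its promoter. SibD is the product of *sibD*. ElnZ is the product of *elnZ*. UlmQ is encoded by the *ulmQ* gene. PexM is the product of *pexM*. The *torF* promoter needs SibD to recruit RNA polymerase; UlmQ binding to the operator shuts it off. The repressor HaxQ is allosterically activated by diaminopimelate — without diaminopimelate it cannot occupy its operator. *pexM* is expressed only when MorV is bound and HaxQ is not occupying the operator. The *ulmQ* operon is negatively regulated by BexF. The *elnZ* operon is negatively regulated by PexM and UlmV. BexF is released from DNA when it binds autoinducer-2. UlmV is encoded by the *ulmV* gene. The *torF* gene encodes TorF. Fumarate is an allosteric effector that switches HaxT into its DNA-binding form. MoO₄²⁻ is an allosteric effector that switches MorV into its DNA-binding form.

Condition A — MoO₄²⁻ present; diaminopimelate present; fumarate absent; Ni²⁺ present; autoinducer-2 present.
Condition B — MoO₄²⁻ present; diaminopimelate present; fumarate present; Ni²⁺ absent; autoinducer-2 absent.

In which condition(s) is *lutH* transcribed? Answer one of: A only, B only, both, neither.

neither

Condition A:
MoO₄²⁻ is present, so MorV is active.
Diaminopimelate is present, so HaxQ is active.
With repressor HaxQ bound, *pexM* is not transcribed.
So PexM is not produced.
Fumarate is absent, so HaxT is inactive.
Required activator HaxT is absent, so *ulmV* is not transcribed.
So UlmV is not produced.
With no repressor bound, *elnZ* is transcribed.
So ElnZ is produced and active.
Ni²⁺ is present, so JovE is inactive.
Required activator JovE is absent, so *sibD* is not transcribed.
So SibD is not produced.
Autoinducer-2 is present, so BexF is inactive.
With no repressor bound, *ulmQ* is transcribed.
So UlmQ is produced and active.
With repressor UlmQ bound, *torF* is not transcribed.
So TorF is not produced.
With repressor ElnZ bound, *lutH* is not transcribed.
→ *lutH* is OFF in A.
Condition B:
MoO₄²⁻ is present, so MorV is active.
Diaminopimelate is present, so HaxQ is active.
With repressor HaxQ bound, *pexM* is not transcribed.
So PexM is not produced.
Fumarate is present, so HaxT is active.
No repressor is bound and HaxT is active, so *ulmV* is transcribed.
So UlmV is produced and active.
With repressor UlmV bound, *elnZ* is not transcribed.
So ElnZ is not produced.
Ni²⁺ is absent, so JovE is active.
No repressor is bound and JovE is active, so *sibD* is transcribed.
So SibD is produced and active.
Autoinducer-2 is absent, so BexF is active.
With repressor BexF bound, *ulmQ* is not transcribed.
So UlmQ is not produced.
No repressor is bound and SibD is active, so *torF* is transcribed.
So TorF is produced and active.
With repressor TorF bound, *lutH* is not transcribed.
→ *lutH* is OFF in B.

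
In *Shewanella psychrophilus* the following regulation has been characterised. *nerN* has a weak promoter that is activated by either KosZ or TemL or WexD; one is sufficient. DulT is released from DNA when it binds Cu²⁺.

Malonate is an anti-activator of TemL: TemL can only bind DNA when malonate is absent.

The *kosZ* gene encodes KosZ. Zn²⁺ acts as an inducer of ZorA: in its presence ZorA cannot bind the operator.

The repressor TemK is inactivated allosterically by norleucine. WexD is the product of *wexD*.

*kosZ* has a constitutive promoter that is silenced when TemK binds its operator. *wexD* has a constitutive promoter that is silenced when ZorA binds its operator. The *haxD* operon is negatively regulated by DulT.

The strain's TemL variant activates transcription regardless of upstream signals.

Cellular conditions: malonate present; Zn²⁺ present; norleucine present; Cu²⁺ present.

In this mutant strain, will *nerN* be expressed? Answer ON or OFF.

ON

Norleucine is present, so TemK is inactive.
With no repressor bound, *kosZ* is transcribed.
So KosZ is produced and active.
TemL is constitutively active in this strain.
Zn²⁺ is present, so ZorA is inactive.
With no repressor bound, *wexD* is transcribed.
So WexD is produced and active.
Activator KosZ is present, so *nerN* is transcribed.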